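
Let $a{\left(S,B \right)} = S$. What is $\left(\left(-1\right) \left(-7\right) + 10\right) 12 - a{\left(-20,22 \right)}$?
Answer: $224$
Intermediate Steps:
$\left(\left(-1\right) \left(-7\right) + 10\right) 12 - a{\left(-20,22 \right)} = \left(\left(-1\right) \left(-7\right) + 10\right) 12 - -20 = \left(7 + 10\right) 12 + 20 = 17 \cdot 12 + 20 = 204 + 20 = 224$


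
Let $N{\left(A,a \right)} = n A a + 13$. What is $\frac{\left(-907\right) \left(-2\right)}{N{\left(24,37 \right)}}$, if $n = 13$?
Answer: $\frac{1814}{11557} \approx 0.15696$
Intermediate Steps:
$N{\left(A,a \right)} = 13 + 13 A a$ ($N{\left(A,a \right)} = 13 A a + 13 = 13 + 13 A a$)
$\frac{\left(-907\right) \left(-2\right)}{N{\left(24,37 \right)}} = \frac{\left(-907\right) \left(-2\right)}{13 + 13 \cdot 24 \cdot 37} = \frac{1814}{13 + 11544} = \frac{1814}{11557}$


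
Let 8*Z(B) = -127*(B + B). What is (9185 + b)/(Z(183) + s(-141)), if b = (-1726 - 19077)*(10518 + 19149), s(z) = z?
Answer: 2468613664/23805 ≈ 1.0370e+5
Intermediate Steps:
b = -617162601 (b = -20803*29667 = -617162601)
Z(B) = -127*B/4 (Z(B) = (-127*(B + B))/8 = (-254*B)/8 = -127*B/4)
(9185 + b)/(Z(183) + s(-141)) = (9185 - 617162601)/(-127/4*183 - 141) = -617153416/(-23241/4 - 141) = -617153416/(-23805/4) = -617153416*(-4/23805) = 2468613664/23805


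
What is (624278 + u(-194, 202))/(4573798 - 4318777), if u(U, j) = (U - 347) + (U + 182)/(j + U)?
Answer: 1247471/510042 ≈ 2.4458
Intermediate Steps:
u(U, j) = -347 + U + (182 + U)/(U + j) (u(U, j) = (-347 + U) + (182 + U)/(U + j) = -347 + U + (182 + U)/(U + j))
(624278 + u(-194, 202))/(4573798 - 4318777) = (624278 + (182 + (-194)² - 347*202 - 346*(-194) - 194*202)/(-194 + 202))/(4573798 - 4318777) = (624278 + (182 + 37636 - 70094 + 67124 - 39188)/8)/255021 = (624278 + (⅛)*(-4340))*(1/255021) = (624278 - 1085/2)*(1/255021) = (1247471/2)*(1/255021) = 1247471/510042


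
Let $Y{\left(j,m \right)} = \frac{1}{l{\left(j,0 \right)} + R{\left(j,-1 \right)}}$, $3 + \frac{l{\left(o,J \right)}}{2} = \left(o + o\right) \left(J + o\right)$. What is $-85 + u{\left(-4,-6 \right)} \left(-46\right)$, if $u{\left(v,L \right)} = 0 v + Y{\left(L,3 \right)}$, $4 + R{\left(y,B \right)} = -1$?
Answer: $- \frac{11351}{133} \approx -85.346$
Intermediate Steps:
$R{\left(y,B \right)} = -5$ ($R{\left(y,B \right)} = -4 - 1 = -5$)
$l{\left(o,J \right)} = -6 + 4 o \left(J + o\right)$ ($l{\left(o,J \right)} = -6 + 2 \left(o + o\right) \left(J + o\right) = -6 + 2 \cdot 2 o \left(J + o\right) = -6 + 4 o \left(J + o\right)$)
$Y{\left(j,m \right)} = \frac{1}{-11 + 4 j^{2}}$ ($Y{\left(j,m \right)} = \frac{1}{\left(-6 + 4 j^{2} + 4 \cdot 0 j\right) - 5} = \frac{1}{\left(-6 + 4 j^{2} + 0\right) - 5} = \frac{1}{\left(-6 + 4 j^{2}\right) - 5} = \frac{1}{-11 + 4 j^{2}}$)
$u{\left(v,L \right)} = \frac{1}{-11 + 4 L^{2}}$ ($u{\left(v,L \right)} = 0 v + \frac{1}{-11 + 4 L^{2}} = 0 + \frac{1}{-11 + 4 L^{2}} = \frac{1}{-11 + 4 L^{2}}$)
$-85 + u{\left(-4,-6 \right)} \left(-46\right) = -85 + \frac{1}{-11 + 4 \left(-6\right)^{2}} \left(-46\right) = -85 + \frac{1}{-11 + 4 \cdot 36} \left(-46\right) = -85 + \frac{1}{-11 + 144} \left(-46\right) = -85 + \frac{1}{133} \left(-46\right) = -85 - \frac{46}{133} = - \frac{11351}{133}$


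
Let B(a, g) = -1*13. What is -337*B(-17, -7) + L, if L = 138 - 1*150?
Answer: 4369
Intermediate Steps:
B(a, g) = -13
L = -12 (L = 138 - 150 = -12)
-337*B(-17, -7) + L = -337*(-13) - 12 = 4381 - 12 = 4369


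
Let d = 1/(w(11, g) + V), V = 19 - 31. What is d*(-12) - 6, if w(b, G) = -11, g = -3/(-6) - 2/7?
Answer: -126/23 ≈ -5.4783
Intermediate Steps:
g = 3/14 (g = -3*(-⅙) - 2*⅐ = ½ - 2/7 = 3/14 ≈ 0.21429)
V = -12
d = -1/23 (d = 1/(-11 - 12) = 1/(-23) = -1/23 ≈ -0.043478)
d*(-12) - 6 = -1/23*(-12) - 6 = 12/23 - 6 = -126/23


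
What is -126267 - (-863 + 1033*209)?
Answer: -341301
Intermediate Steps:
-126267 - (-863 + 1033*209) = -126267 - (-863 + 215897) = -126267 - 1*215034 = -126267 - 215034 = -341301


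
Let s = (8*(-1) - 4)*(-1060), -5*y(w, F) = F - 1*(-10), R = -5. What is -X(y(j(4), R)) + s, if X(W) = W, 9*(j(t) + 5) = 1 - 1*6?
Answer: 12721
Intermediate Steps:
j(t) = -50/9 (j(t) = -5 + (1 - 1*6)/9 = -5 + (1 - 6)/9 = -5 + (1/9)*(-5) = -5 - 5/9 = -50/9)
y(w, F) = -2 - F/5 (y(w, F) = -(F - 1*(-10))/5 = -(F + 10)/5 = -(10 + F)/5 = -2 - F/5)
s = 12720 (s = (-8 - 4)*(-1060) = -12*(-1060) = 12720)
-X(y(j(4), R)) + s = -(-2 - 1/5*(-5)) + 12720 = -(-2 + 1) + 12720 = -1*(-1) + 12720 = 1 + 12720 = 12721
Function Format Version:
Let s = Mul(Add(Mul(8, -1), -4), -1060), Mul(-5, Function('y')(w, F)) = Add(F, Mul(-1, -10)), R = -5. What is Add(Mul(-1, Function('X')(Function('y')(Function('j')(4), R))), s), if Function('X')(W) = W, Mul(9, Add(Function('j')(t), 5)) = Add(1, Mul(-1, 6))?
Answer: 12721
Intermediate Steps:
Function('j')(t) = Rational(-50, 9) (Function('j')(t) = Add(-5, Mul(Rational(1, 9), Add(1, Mul(-1, 6)))) = Add(-5, Mul(Rational(1, 9), Add(1, -6))) = Add(-5, Mul(Rational(1, 9), -5)) = Add(-5, Rational(-5, 9)) = Rational(-50, 9))
Function('y')(w, F) = Add(-2, Mul(Rational(-1, 5), F)) (Function('y')(w, F) = Mul(Rational(-1, 5), Add(F, Mul(-1, -10))) = Mul(Rational(-1, 5), Add(F, 10)) = Mul(Rational(-1, 5), Add(10, F)) = Add(-2, Mul(Rational(-1, 5), F)))
s = 12720 (s = Mul(Add(-8, -4), -1060) = Mul(-12, -1060) = 12720)
Add(Mul(-1, Function('X')(Function('y')(Function('j')(4), R))), s) = Add(Mul(-1, Add(-2, Mul(Rational(-1, 5), -5))), 12720) = Add(Mul(-1, Add(-2, 1)), 12720) = Add(Mul(-1, -1), 12720) = Add(1, 12720) = 12721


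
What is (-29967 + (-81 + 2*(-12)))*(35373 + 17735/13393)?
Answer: -14247161039328/13393 ≈ -1.0638e+9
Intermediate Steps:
(-29967 + (-81 + 2*(-12)))*(35373 + 17735/13393) = (-29967 + (-81 - 24))*(35373 + 17735*(1/13393)) = (-29967 - 105)*(35373 + 17735/13393) = -30072*473768324/13393 = -14247161039328/13393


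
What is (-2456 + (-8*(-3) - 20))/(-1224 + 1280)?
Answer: -613/14 ≈ -43.786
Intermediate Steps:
(-2456 + (-8*(-3) - 20))/(-1224 + 1280) = (-2456 + (24 - 20))/56 = (-2456 + 4)*(1/56) = -2452*1/56 = -613/14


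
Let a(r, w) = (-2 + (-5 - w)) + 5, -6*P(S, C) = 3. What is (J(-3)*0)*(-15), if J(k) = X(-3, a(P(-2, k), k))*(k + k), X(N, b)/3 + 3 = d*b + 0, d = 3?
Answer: 0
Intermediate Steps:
P(S, C) = -½ (P(S, C) = -⅙*3 = -½)
a(r, w) = -2 - w (a(r, w) = (-7 - w) + 5 = -2 - w)
X(N, b) = -9 + 9*b (X(N, b) = -9 + 3*(3*b + 0) = -9 + 3*(3*b) = -9 + 9*b)
J(k) = 2*k*(-27 - 9*k) (J(k) = (-9 + 9*(-2 - k))*(k + k) = (-9 + (-18 - 9*k))*(2*k) = (-27 - 9*k)*(2*k) = 2*k*(-27 - 9*k))
(J(-3)*0)*(-15) = (-18*(-3)*(3 - 3)*0)*(-15) = (-18*(-3)*0*0)*(-15) = (0*0)*(-15) = 0*(-15) = 0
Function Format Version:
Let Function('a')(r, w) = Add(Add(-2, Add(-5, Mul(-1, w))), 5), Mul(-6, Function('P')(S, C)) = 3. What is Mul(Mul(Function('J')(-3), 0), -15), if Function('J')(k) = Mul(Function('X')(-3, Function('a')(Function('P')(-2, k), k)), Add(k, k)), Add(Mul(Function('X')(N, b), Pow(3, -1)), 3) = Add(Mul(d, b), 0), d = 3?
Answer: 0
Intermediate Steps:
Function('P')(S, C) = Rational(-1, 2) (Function('P')(S, C) = Mul(Rational(-1, 6), 3) = Rational(-1, 2))
Function('a')(r, w) = Add(-2, Mul(-1, w)) (Function('a')(r, w) = Add(Add(-7, Mul(-1, w)), 5) = Add(-2, Mul(-1, w)))
Function('X')(N, b) = Add(-9, Mul(9, b)) (Function('X')(N, b) = Add(-9, Mul(3, Add(Mul(3, b), 0))) = Add(-9, Mul(3, Mul(3, b))) = Add(-9, Mul(9, b)))
Function('J')(k) = Mul(2, k, Add(-27, Mul(-9, k))) (Function('J')(k) = Mul(Add(-9, Mul(9, Add(-2, Mul(-1, k)))), Add(k, k)) = Mul(Add(-9, Add(-18, Mul(-9, k))), Mul(2, k)) = Mul(Add(-27, Mul(-9, k)), Mul(2, k)) = Mul(2, k, Add(-27, Mul(-9, k))))
Mul(Mul(Function('J')(-3), 0), -15) = Mul(Mul(Mul(-18, -3, Add(3, -3)), 0), -15) = Mul(Mul(Mul(-18, -3, 0), 0), -15) = Mul(Mul(0, 0), -15) = Mul(0, -15) = 0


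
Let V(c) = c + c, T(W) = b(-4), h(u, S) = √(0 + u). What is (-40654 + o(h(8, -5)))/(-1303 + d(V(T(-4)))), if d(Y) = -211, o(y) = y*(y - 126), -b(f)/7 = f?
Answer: 20323/757 + 126*√2/757 ≈ 27.082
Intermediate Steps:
b(f) = -7*f
h(u, S) = √u
o(y) = y*(-126 + y)
T(W) = 28 (T(W) = -7*(-4) = 28)
V(c) = 2*c
(-40654 + o(h(8, -5)))/(-1303 + d(V(T(-4)))) = (-40654 + √8*(-126 + √8))/(-1303 - 211) = (-40654 + (2*√2)*(-126 + 2*√2))/(-1514) = (-40654 + 2*√2*(-126 + 2*√2))*(-1/1514) = 20327/757 - √2*(-126 + 2*√2)/757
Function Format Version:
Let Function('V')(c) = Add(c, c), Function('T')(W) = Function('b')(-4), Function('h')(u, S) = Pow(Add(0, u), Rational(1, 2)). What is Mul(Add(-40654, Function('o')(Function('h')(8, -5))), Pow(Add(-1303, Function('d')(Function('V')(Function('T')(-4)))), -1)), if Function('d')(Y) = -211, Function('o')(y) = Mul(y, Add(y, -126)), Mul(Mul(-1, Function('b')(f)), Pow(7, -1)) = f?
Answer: Add(Rational(20323, 757), Mul(Rational(126, 757), Pow(2, Rational(1, 2)))) ≈ 27.082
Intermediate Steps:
Function('b')(f) = Mul(-7, f)
Function('h')(u, S) = Pow(u, Rational(1, 2))
Function('o')(y) = Mul(y, Add(-126, y))
Function('T')(W) = 28 (Function('T')(W) = Mul(-7, -4) = 28)
Function('V')(c) = Mul(2, c)
Mul(Add(-40654, Function('o')(Function('h')(8, -5))), Pow(Add(-1303, Function('d')(Function('V')(Function('T')(-4)))), -1)) = Mul(Add(-40654, Mul(Pow(8, Rational(1, 2)), Add(-126, Pow(8, Rational(1, 2))))), Pow(Add(-1303, -211), -1)) = Mul(Add(-40654, Mul(Mul(2, Pow(2, Rational(1, 2))), Add(-126, Mul(2, Pow(2, Rational(1, 2)))))), Pow(-1514, -1)) = Mul(Add(-40654, Mul(2, Pow(2, Rational(1, 2)), Add(-126, Mul(2, Pow(2, Rational(1, 2)))))), Rational(-1, 1514)) = Add(Rational(20327, 757), Mul(Rational(-1, 757), Pow(2, Rational(1, 2)), Add(-126, Mul(2, Pow(2, Rational(1, 2))))))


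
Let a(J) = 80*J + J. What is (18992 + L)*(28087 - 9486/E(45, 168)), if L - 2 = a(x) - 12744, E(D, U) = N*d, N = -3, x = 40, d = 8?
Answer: 540593105/2 ≈ 2.7030e+8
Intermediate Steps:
a(J) = 81*J
E(D, U) = -24 (E(D, U) = -3*8 = -24)
L = -9502 (L = 2 + (81*40 - 12744) = 2 + (3240 - 12744) = 2 - 9504 = -9502)
(18992 + L)*(28087 - 9486/E(45, 168)) = (18992 - 9502)*(28087 - 9486/(-24)) = 9490*(28087 - 9486*(-1/24)) = 9490*(28087 + 1581/4) = 9490*(113929/4) = 540593105/2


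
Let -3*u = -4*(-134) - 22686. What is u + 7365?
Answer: 44245/3 ≈ 14748.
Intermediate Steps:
u = 22150/3 (u = -(-4*(-134) - 22686)/3 = -(536 - 22686)/3 = -1/3*(-22150) = 22150/3 ≈ 7383.3)
u + 7365 = 22150/3 + 7365 = 44245/3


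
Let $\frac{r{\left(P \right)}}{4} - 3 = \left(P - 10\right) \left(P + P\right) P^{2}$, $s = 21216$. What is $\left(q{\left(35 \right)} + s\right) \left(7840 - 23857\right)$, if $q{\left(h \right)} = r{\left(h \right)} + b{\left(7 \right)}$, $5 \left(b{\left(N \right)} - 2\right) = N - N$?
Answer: $-137685815910$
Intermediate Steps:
$b{\left(N \right)} = 2$ ($b{\left(N \right)} = 2 + \frac{N - N}{5} = 2 + \frac{1}{5} \cdot 0 = 2 + 0 = 2$)
$r{\left(P \right)} = 12 + 8 P^{3} \left(-10 + P\right)$ ($r{\left(P \right)} = 12 + 4 \left(P - 10\right) \left(P + P\right) P^{2} = 12 + 4 \left(-10 + P\right) 2 P P^{2} = 12 + 4 \cdot 2 P \left(-10 + P\right) P^{2} = 12 + 4 \cdot 2 P^{3} \left(-10 + P\right) = 12 + 8 P^{3} \left(-10 + P\right)$)
$q{\left(h \right)} = 14 - 80 h^{3} + 8 h^{4}$ ($q{\left(h \right)} = \left(12 - 80 h^{3} + 8 h^{4}\right) + 2 = 14 - 80 h^{3} + 8 h^{4}$)
$\left(q{\left(35 \right)} + s\right) \left(7840 - 23857\right) = \left(\left(14 - 80 \cdot 35^{3} + 8 \cdot 35^{4}\right) + 21216\right) \left(7840 - 23857\right) = \left(\left(14 - 3430000 + 8 \cdot 1500625\right) + 21216\right) \left(-16017\right) = \left(\left(14 - 3430000 + 12005000\right) + 21216\right) \left(-16017\right) = \left(8575014 + 21216\right) \left(-16017\right) = 8596230 \left(-16017\right) = -137685815910$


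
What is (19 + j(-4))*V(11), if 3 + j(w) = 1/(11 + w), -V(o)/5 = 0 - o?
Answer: 6215/7 ≈ 887.86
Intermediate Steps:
V(o) = 5*o (V(o) = -5*(0 - o) = -(-5)*o = 5*o)
j(w) = -3 + 1/(11 + w)
(19 + j(-4))*V(11) = (19 + (-32 - 3*(-4))/(11 - 4))*(5*11) = (19 + (-32 + 12)/7)*55 = (19 + (⅐)*(-20))*55 = (19 - 20/7)*55 = (113/7)*55 = 6215/7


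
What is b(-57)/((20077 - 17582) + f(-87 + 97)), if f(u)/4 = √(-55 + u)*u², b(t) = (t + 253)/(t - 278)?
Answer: -97804/899476675 + 9408*I*√5/179895335 ≈ -0.00010873 + 0.00011694*I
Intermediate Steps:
b(t) = (253 + t)/(-278 + t)
f(u) = 4*u²*√(-55 + u) (f(u) = 4*(√(-55 + u)*u²) = 4*(u²*√(-55 + u)) = 4*u²*√(-55 + u))
b(-57)/((20077 - 17582) + f(-87 + 97)) = ((253 - 57)/(-278 - 57))/((20077 - 17582) + 4*(-87 + 97)²*√(-55 + (-87 + 97))) = (196/(-335))/(2495 + 4*10²*√(-55 + 10)) = (-1/335*196)/(2495 + 4*100*√(-45)) = -196/(335*(2495 + 4*100*(3*I*√5))) = -196/(335*(2495 + 1200*I*√5))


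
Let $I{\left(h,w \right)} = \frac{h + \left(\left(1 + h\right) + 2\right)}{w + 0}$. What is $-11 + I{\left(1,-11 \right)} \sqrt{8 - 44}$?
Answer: $-11 - \frac{30 i}{11} \approx -11.0 - 2.7273 i$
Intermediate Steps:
$I{\left(h,w \right)} = \frac{3 + 2 h}{w}$ ($I{\left(h,w \right)} = \frac{h + \left(3 + h\right)}{w} = \frac{3 + 2 h}{w}$)
$-11 + I{\left(1,-11 \right)} \sqrt{8 - 44} = -11 + \frac{3 + 2 \cdot 1}{-11} \sqrt{8 - 44} = -11 + - \frac{3 + 2}{11} \sqrt{-36} = -11 + \left(- \frac{1}{11}\right) 5 \cdot 6 i = -11 - \frac{5 \cdot 6 i}{11} = -11 - \frac{30 i}{11}$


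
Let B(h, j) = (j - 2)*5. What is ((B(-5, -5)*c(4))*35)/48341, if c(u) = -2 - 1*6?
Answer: 9800/48341 ≈ 0.20273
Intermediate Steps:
c(u) = -8 (c(u) = -2 - 6 = -8)
B(h, j) = -10 + 5*j (B(h, j) = (-2 + j)*5 = -10 + 5*j)
((B(-5, -5)*c(4))*35)/48341 = (((-10 + 5*(-5))*(-8))*35)/48341 = (((-10 - 25)*(-8))*35)*(1/48341) = (-35*(-8)*35)*(1/48341) = (280*35)*(1/48341) = 9800*(1/48341) = 9800/48341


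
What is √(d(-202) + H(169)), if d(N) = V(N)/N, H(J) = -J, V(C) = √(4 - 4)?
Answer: 13*I ≈ 13.0*I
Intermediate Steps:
V(C) = 0 (V(C) = √0 = 0)
d(N) = 0 (d(N) = 0/N = 0)
√(d(-202) + H(169)) = √(0 - 1*169) = √(0 - 169) = √(-169) = 13*I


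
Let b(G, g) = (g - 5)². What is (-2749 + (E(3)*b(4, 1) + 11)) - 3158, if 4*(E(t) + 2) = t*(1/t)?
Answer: -5924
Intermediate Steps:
b(G, g) = (-5 + g)²
E(t) = -7/4 (E(t) = -2 + (t*(1/t))/4 = -2 + (t/t)/4 = -2 + (¼)*1 = -2 + ¼ = -7/4)
(-2749 + (E(3)*b(4, 1) + 11)) - 3158 = (-2749 + (-7*(-5 + 1)²/4 + 11)) - 3158 = (-2749 + (-7/4*(-4)² + 11)) - 3158 = (-2749 + (-7/4*16 + 11)) - 3158 = (-2749 + (-28 + 11)) - 3158 = (-2749 - 17) - 3158 = -2766 - 3158 = -5924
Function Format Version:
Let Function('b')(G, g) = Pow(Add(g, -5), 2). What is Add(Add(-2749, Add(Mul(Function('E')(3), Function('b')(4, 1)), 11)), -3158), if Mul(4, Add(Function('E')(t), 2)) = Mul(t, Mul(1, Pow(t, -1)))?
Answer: -5924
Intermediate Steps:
Function('b')(G, g) = Pow(Add(-5, g), 2)
Function('E')(t) = Rational(-7, 4) (Function('E')(t) = Add(-2, Mul(Rational(1, 4), Mul(t, Mul(1, Pow(t, -1))))) = Add(-2, Mul(Rational(1, 4), Mul(t, Pow(t, -1)))) = Add(-2, Mul(Rational(1, 4), 1)) = Add(-2, Rational(1, 4)) = Rational(-7, 4))
Add(Add(-2749, Add(Mul(Function('E')(3), Function('b')(4, 1)), 11)), -3158) = Add(Add(-2749, Add(Mul(Rational(-7, 4), Pow(Add(-5, 1), 2)), 11)), -3158) = Add(Add(-2749, Add(Mul(Rational(-7, 4), Pow(-4, 2)), 11)), -3158) = Add(Add(-2749, Add(Mul(Rational(-7, 4), 16), 11)), -3158) = Add(Add(-2749, Add(-28, 11)), -3158) = Add(Add(-2749, -17), -3158) = Add(-2766, -3158) = -5924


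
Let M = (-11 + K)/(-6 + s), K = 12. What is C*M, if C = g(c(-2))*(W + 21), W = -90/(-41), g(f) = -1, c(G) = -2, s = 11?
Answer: -951/205 ≈ -4.6390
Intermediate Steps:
W = 90/41 (W = -90*(-1/41) = 90/41 ≈ 2.1951)
M = 1/5 (M = (-11 + 12)/(-6 + 11) = 1/5 ≈ 0.20000)
C = -951/41 (C = -(90/41 + 21) = -1*951/41 = -951/41 ≈ -23.195)
C*M = -951/41*1/5 = -951/205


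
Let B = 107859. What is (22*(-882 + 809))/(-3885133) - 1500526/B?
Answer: -79857121348/5740363839 ≈ -13.912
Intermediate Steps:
(22*(-882 + 809))/(-3885133) - 1500526/B = (22*(-882 + 809))/(-3885133) - 1500526/107859 = (22*(-73))*(-1/3885133) - 1500526*1/107859 = -1606*(-1/3885133) - 1500526/107859 = 22/53221 - 1500526/107859 = -79857121348/5740363839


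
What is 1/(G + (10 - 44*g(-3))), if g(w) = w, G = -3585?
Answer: -1/3443 ≈ -0.00029044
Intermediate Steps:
1/(G + (10 - 44*g(-3))) = 1/(-3585 + (10 - 44*(-3))) = 1/(-3585 + (10 + 132)) = 1/(-3585 + 142) = 1/(-3443) = -1/3443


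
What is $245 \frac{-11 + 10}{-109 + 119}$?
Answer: $- \frac{49}{2} \approx -24.5$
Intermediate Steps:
$245 \frac{-11 + 10}{-109 + 119} = 245 \left(- \frac{1}{10}\right) = - \frac{49}{2}$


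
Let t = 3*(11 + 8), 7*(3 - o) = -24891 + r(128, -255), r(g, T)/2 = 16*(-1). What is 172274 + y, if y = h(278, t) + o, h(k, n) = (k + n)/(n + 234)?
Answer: 358183187/2037 ≈ 1.7584e+5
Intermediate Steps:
r(g, T) = -32 (r(g, T) = 2*(16*(-1)) = 2*(-16) = -32)
o = 24944/7 (o = 3 - (-24891 - 32)/7 = 3 - ⅐*(-24923) = 3 + 24923/7 = 24944/7 ≈ 3563.4)
t = 57 (t = 3*19 = 57)
h(k, n) = (k + n)/(234 + n)
y = 7261049/2037 (y = (278 + 57)/(234 + 57) + 24944/7 = 335/291 + 24944/7 = 7261049/2037 ≈ 3564.6)
172274 + y = 172274 + 7261049/2037 = 358183187/2037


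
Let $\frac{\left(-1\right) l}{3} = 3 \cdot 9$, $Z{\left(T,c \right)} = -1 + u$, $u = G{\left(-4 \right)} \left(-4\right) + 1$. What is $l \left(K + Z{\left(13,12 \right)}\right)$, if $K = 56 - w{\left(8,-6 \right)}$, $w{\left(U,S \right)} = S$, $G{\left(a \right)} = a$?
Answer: $-6318$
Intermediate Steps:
$u = 17$ ($u = \left(-4\right) \left(-4\right) + 1 = 16 + 1 = 17$)
$Z{\left(T,c \right)} = 16$ ($Z{\left(T,c \right)} = -1 + 17 = 16$)
$l = -81$ ($l = - 3 \cdot 3 \cdot 9 = \left(-3\right) 27 = -81$)
$K = 62$ ($K = 56 - -6 = 56 + 6 = 62$)
$l \left(K + Z{\left(13,12 \right)}\right) = - 81 \left(62 + 16\right) = \left(-81\right) 78 = -6318$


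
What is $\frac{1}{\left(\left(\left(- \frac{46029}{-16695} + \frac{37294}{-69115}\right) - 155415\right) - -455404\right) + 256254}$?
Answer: $\frac{76924995}{42789160571852} \approx 1.7978 \cdot 10^{-6}$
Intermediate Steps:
$\frac{1}{\left(\left(\left(- \frac{46029}{-16695} + \frac{37294}{-69115}\right) - 155415\right) - -455404\right) + 256254} = \frac{1}{\left(\left(\left(\left(-46029\right) \left(- \frac{1}{16695}\right) + 37294 \left(- \frac{1}{69115}\right)\right) - 155415\right) + 455404\right) + 256254} = \frac{1}{\left(\left(\left(\frac{15343}{5565} - \frac{37294}{69115}\right) - 155415\right) + 455404\right) + 256254} = \frac{1}{\left(\left(\frac{170578067}{76924995} - 155415\right) + 455404\right) + 256254} = \frac{1}{\left(- \frac{11955127519858}{76924995} + 455404\right) + 256254} = \frac{1}{\frac{23076822903122}{76924995} + 256254} = \frac{1}{\frac{42789160571852}{76924995}} = \frac{76924995}{42789160571852}$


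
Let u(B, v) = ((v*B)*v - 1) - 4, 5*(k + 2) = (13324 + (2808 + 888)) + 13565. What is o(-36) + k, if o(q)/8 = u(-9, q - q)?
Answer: 6075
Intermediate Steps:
k = 6115 (k = -2 + ((13324 + (2808 + 888)) + 13565)/5 = -2 + ((13324 + 3696) + 13565)/5 = -2 + (17020 + 13565)/5 = -2 + (⅕)*30585 = -2 + 6117 = 6115)
u(B, v) = -5 + B*v² (u(B, v) = ((B*v)*v - 1) - 4 = (B*v² - 1) - 4 = (-1 + B*v²) - 4 = -5 + B*v²)
o(q) = -40 (o(q) = 8*(-5 - 9*(q - q)²) = 8*(-5 - 9*0²) = 8*(-5 - 9*0) = 8*(-5 + 0) = 8*(-5) = -40)
o(-36) + k = -40 + 6115 = 6075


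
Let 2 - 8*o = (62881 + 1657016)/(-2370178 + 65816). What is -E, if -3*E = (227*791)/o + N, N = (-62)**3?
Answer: 1801827035384/18985863 ≈ 94904.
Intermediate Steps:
N = -238328
o = 6328621/18434896 (o = 1/4 - (62881 + 1657016)/(8*(-2370178 + 65816)) = 1/4 - 1719897/(8*(-2304362)) = 1/4 - 1719897*(-1)/(8*2304362) = 1/4 - 1/8*(-1719897/2304362) = 1/4 + 1719897/18434896 = 6328621/18434896 ≈ 0.34330)
E = -1801827035384/18985863 (E = -((227*791)/(6328621/18434896) - 238328)/3 = -(179557*(18434896/6328621) - 238328)/3 = -(3310114621072/6328621 - 238328)/3 = -1/3*1801827035384/6328621 = -1801827035384/18985863 ≈ -94904.)
-E = -1*(-1801827035384/18985863) = 1801827035384/18985863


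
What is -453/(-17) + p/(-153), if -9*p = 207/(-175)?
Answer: 713452/26775 ≈ 26.646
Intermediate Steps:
p = 23/175 (p = -23/(-175) = -23*(-1)/175 = -1/9*(-207/175) = 23/175 ≈ 0.13143)
-453/(-17) + p/(-153) = -453/(-17) + (23/175)/(-153) = -453*(-1/17) + (23/175)*(-1/153) = 453/17 - 23/26775 = 713452/26775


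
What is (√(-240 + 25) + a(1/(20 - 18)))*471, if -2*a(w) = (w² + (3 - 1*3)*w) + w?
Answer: -1413/8 + 471*I*√215 ≈ -176.63 + 6906.2*I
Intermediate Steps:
a(w) = -w/2 - w²/2 (a(w) = -((w² + (3 - 1*3)*w) + w)/2 = -((w² + (3 - 3)*w) + w)/2 = -((w² + 0*w) + w)/2 = -((w² + 0) + w)/2 = -(w² + w)/2 = -(w + w²)/2 = -w/2 - w²/2)
(√(-240 + 25) + a(1/(20 - 18)))*471 = (√(-240 + 25) - (1 + 1/(20 - 18))/(2*(20 - 18)))*471 = (√(-215) - ½*(1 + 1/2)/2)*471 = (I*√215 - ½*½*(1 + ½))*471 = (I*√215 - ½*½*3/2)*471 = (I*√215 - 3/8)*471 = (-3/8 + I*√215)*471 = -1413/8 + 471*I*√215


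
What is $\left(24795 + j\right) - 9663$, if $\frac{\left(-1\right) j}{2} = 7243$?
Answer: $646$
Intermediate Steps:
$j = -14486$ ($j = \left(-2\right) 7243 = -14486$)
$\left(24795 + j\right) - 9663 = \left(24795 - 14486\right) - 9663 = 10309 - 9663 = 646$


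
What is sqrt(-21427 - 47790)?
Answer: I*sqrt(69217) ≈ 263.09*I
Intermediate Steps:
sqrt(-21427 - 47790) = sqrt(-69217) = I*sqrt(69217)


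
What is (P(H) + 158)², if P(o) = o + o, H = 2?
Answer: 26244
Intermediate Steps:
P(o) = 2*o
(P(H) + 158)² = (2*2 + 158)² = (4 + 158)² = 162² = 26244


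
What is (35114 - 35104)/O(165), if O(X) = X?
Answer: 2/33 ≈ 0.060606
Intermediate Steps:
(35114 - 35104)/O(165) = (35114 - 35104)/165 = 10*(1/165) = 2/33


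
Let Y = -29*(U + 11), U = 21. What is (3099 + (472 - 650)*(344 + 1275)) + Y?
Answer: -286011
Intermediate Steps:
Y = -928 (Y = -29*(21 + 11) = -29*32 = -928)
(3099 + (472 - 650)*(344 + 1275)) + Y = (3099 + (472 - 650)*(344 + 1275)) - 928 = (3099 - 178*1619) - 928 = (3099 - 288182) - 928 = -285083 - 928 = -286011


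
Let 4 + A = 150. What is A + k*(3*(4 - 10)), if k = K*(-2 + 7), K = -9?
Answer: 956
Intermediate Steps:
A = 146 (A = -4 + 150 = 146)
k = -45 (k = -9*(-2 + 7) = -9*5 = -45)
A + k*(3*(4 - 10)) = 146 - 135*(4 - 10) = 146 - 135*(-6) = 146 - 45*(-18) = 146 + 810 = 956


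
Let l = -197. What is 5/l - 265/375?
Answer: -10816/14775 ≈ -0.73205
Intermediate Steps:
5/l - 265/375 = 5/(-197) - 265/375 = 5*(-1/197) - 265*1/375 = -5/197 - 53/75 = -10816/14775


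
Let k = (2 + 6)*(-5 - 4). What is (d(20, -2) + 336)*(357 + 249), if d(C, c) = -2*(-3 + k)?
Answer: 294516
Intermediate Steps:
k = -72 (k = 8*(-9) = -72)
d(C, c) = 150 (d(C, c) = -2*(-3 - 72) = -2*(-75) = 150)
(d(20, -2) + 336)*(357 + 249) = (150 + 336)*(357 + 249) = 486*606 = 294516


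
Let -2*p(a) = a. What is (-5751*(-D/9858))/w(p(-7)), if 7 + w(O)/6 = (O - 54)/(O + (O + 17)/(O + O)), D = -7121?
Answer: 204764355/4393382 ≈ 46.607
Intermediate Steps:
p(a) = -a/2
w(O) = -42 + 6*(-54 + O)/(O + (17 + O)/(2*O)) (w(O) = -42 + 6*((O - 54)/(O + (O + 17)/(O + O))) = -42 + 6*((-54 + O)/(O + (17 + O)/((2*O)))) = -42 + 6*((-54 + O)/(O + (17 + O)*(1/(2*O)))) = -42 + 6*((-54 + O)/(O + (17 + O)/(2*O))) = -42 + 6*(-54 + O)/(O + (17 + O)/(2*O)))
(-5751*(-D/9858))/w(p(-7)) = (-5751/((-9858/(-7121))))/((6*(-119 - (-115)*(-7)/2 - 12*(-½*(-7))²)/(17 - ½*(-7) + 2*(-½*(-7))²))) = (-5751/((-9858*(-1/7121))))/((6*(-119 - 115*7/2 - 12*(7/2)²)/(17 + 7/2 + 2*(7/2)²))) = (-5751/9858/7121)/((6*(-119 - 805/2 - 12*49/4)/(17 + 7/2 + 2*(49/4)))) = (-5751*7121/9858)/((6*(-119 - 805/2 - 147)/(17 + 7/2 + 49/2))) = -13650957/(3286*(6*(-1337/2)/45)) = -13650957/(3286*(6*(1/45)*(-1337/2))) = -13650957/(3286*(-1337/15)) = -13650957/3286*(-15/1337) = 204764355/4393382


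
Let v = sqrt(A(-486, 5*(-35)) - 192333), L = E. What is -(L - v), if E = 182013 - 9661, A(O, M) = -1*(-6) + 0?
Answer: -172352 + I*sqrt(192327) ≈ -1.7235e+5 + 438.55*I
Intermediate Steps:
A(O, M) = 6 (A(O, M) = 6 + 0 = 6)
E = 172352
L = 172352
v = I*sqrt(192327) (v = sqrt(6 - 192333) = sqrt(-192327) = I*sqrt(192327) ≈ 438.55*I)
-(L - v) = -(172352 - I*sqrt(192327)) = -172352 + I*sqrt(192327)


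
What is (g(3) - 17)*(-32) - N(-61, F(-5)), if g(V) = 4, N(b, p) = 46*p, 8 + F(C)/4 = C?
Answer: 2808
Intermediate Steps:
F(C) = -32 + 4*C
(g(3) - 17)*(-32) - N(-61, F(-5)) = (4 - 17)*(-32) - 46*(-32 + 4*(-5)) = -13*(-32) - 46*(-32 - 20) = 416 - 46*(-52) = 416 - 1*(-2392) = 416 + 2392 = 2808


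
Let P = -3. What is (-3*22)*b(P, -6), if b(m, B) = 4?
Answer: -264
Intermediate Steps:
(-3*22)*b(P, -6) = -3*22*4 = -66*4 = -264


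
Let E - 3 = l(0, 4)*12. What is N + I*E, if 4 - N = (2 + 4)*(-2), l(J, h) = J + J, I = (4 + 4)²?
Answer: 208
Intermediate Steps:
I = 64 (I = 8² = 64)
l(J, h) = 2*J
N = 16 (N = 4 - (2 + 4)*(-2) = 4 - 6*(-2) = 4 - 1*(-12) = 4 + 12 = 16)
E = 3 (E = 3 + (2*0)*12 = 3 + 0*12 = 3 + 0 = 3)
N + I*E = 16 + 64*3 = 16 + 192 = 208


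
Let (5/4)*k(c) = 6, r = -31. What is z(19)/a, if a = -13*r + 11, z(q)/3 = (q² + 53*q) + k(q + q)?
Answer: 1144/115 ≈ 9.9478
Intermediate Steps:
k(c) = 24/5 (k(c) = (⅘)*6 = 24/5)
z(q) = 72/5 + 3*q² + 159*q (z(q) = 3*((q² + 53*q) + 24/5) = 3*(24/5 + q² + 53*q) = 72/5 + 3*q² + 159*q)
a = 414 (a = -13*(-31) + 11 = 403 + 11 = 414)
z(19)/a = (72/5 + 3*19² + 159*19)/414 = (72/5 + 3*361 + 3021)*(1/414) = (72/5 + 1083 + 3021)*(1/414) = (20592/5)*(1/414) = 1144/115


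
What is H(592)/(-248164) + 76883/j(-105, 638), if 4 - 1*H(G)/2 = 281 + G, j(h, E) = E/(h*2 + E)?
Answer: 2041516708095/39582158 ≈ 51577.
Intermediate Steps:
j(h, E) = E/(E + 2*h) (j(h, E) = E/(2*h + E) = E/(E + 2*h))
H(G) = -554 - 2*G (H(G) = 8 - 2*(281 + G) = 8 + (-562 - 2*G) = -554 - 2*G)
H(592)/(-248164) + 76883/j(-105, 638) = (-554 - 2*592)/(-248164) + 76883/((638/(638 + 2*(-105)))) = (-554 - 1184)*(-1/248164) + 76883/((638/(638 - 210))) = -1738*(-1/248164) + 76883/((638/428)) = 869/124082 + 76883/((638*(1/428))) = 869/124082 + 76883/(319/214) = 869/124082 + 76883*(214/319) = 869/124082 + 16452962/319 = 2041516708095/39582158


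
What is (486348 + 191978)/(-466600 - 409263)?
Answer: -678326/875863 ≈ -0.77447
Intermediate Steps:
(486348 + 191978)/(-466600 - 409263) = 678326/(-875863) = 678326*(-1/875863) = -678326/875863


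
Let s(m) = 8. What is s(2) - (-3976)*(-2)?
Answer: -7944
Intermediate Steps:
s(2) - (-3976)*(-2) = 8 - (-3976)*(-2) = 8 - 71*112 = 8 - 7952 = -7944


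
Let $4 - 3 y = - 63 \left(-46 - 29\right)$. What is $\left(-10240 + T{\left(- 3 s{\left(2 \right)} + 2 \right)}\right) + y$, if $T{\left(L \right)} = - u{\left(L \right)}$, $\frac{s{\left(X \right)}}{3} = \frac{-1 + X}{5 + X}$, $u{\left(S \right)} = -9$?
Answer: $- \frac{35414}{3} \approx -11805.0$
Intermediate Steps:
$s{\left(X \right)} = \frac{3 \left(-1 + X\right)}{5 + X}$ ($s{\left(X \right)} = 3 \frac{-1 + X}{5 + X} = \frac{3 \left(-1 + X\right)}{5 + X}$)
$T{\left(L \right)} = 9$ ($T{\left(L \right)} = \left(-1\right) \left(-9\right) = 9$)
$y = - \frac{4721}{3}$ ($y = \frac{4}{3} - \frac{\left(-63\right) \left(-46 - 29\right)}{3} = \frac{4}{3} - \frac{\left(-63\right) \left(-75\right)}{3} = \frac{4}{3} - 1575 = - \frac{4721}{3} \approx -1573.7$)
$\left(-10240 + T{\left(- 3 s{\left(2 \right)} + 2 \right)}\right) + y = \left(-10240 + 9\right) - \frac{4721}{3} = -10231 - \frac{4721}{3} = - \frac{35414}{3}$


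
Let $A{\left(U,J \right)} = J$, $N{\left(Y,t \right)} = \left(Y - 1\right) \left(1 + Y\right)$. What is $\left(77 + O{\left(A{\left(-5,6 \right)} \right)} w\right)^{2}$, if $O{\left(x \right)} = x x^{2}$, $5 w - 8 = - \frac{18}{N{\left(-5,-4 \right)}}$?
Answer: $\frac{3806401}{25} \approx 1.5226 \cdot 10^{5}$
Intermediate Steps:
$N{\left(Y,t \right)} = \left(1 + Y\right) \left(-1 + Y\right)$ ($N{\left(Y,t \right)} = \left(-1 + Y\right) \left(1 + Y\right) = \left(1 + Y\right) \left(-1 + Y\right)$)
$w = \frac{29}{20}$ ($w = \frac{8}{5} + \frac{\left(-18\right) \frac{1}{-1 + \left(-5\right)^{2}}}{5} = \frac{8}{5} + \frac{\left(-18\right) \frac{1}{-1 + 25}}{5} = \frac{8}{5} + \frac{\left(-18\right) \frac{1}{24}}{5} = \frac{8}{5} + \frac{1}{5} \left(- \frac{3}{4}\right) = \frac{8}{5} - \frac{3}{20} = \frac{29}{20} \approx 1.45$)
$O{\left(x \right)} = x^{3}$
$\left(77 + O{\left(A{\left(-5,6 \right)} \right)} w\right)^{2} = \left(77 + 6^{3} \cdot \frac{29}{20}\right)^{2} = \left(77 + 216 \cdot \frac{29}{20}\right)^{2} = \left(77 + \frac{1566}{5}\right)^{2} = \left(\frac{1951}{5}\right)^{2} = \frac{3806401}{25}$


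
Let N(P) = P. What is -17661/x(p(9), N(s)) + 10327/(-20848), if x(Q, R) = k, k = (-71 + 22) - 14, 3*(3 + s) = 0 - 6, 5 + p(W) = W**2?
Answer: 17502187/62544 ≈ 279.84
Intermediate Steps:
p(W) = -5 + W**2
s = -5 (s = -3 + (0 - 6)/3 = -3 + (1/3)*(-6) = -3 - 2 = -5)
k = -63 (k = -49 - 14 = -63)
x(Q, R) = -63
-17661/x(p(9), N(s)) + 10327/(-20848) = -17661/(-63) + 10327/(-20848) = -17661*(-1/63) + 10327*(-1/20848) = 841/3 - 10327/20848 = 17502187/62544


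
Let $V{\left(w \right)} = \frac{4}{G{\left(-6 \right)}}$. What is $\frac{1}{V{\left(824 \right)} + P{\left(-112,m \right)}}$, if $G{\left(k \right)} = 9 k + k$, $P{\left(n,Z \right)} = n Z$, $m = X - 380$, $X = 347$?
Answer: $\frac{15}{55439} \approx 0.00027057$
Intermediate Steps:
$m = -33$ ($m = 347 - 380 = -33$)
$P{\left(n,Z \right)} = Z n$
$G{\left(k \right)} = 10 k$
$V{\left(w \right)} = - \frac{1}{15}$ ($V{\left(w \right)} = \frac{4}{10 \left(-6\right)} = \frac{4}{-60} = 4 \left(- \frac{1}{60}\right) = - \frac{1}{15}$)
$\frac{1}{V{\left(824 \right)} + P{\left(-112,m \right)}} = \frac{1}{- \frac{1}{15} - -3696} = \frac{1}{- \frac{1}{15} + 3696} = \frac{1}{\frac{55439}{15}} = \frac{15}{55439}$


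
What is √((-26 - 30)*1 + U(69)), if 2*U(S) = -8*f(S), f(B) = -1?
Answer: 2*I*√13 ≈ 7.2111*I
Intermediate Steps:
U(S) = 4 (U(S) = (-8*(-1))/2 = (½)*8 = 4)
√((-26 - 30)*1 + U(69)) = √((-26 - 30)*1 + 4) = √(-56*1 + 4) = √(-56 + 4) = √(-52) = 2*I*√13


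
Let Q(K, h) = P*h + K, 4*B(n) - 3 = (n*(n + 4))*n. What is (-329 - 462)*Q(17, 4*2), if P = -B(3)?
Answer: 90965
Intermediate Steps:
B(n) = ¾ + n²*(4 + n)/4 (B(n) = ¾ + ((n*(n + 4))*n)/4 = ¾ + ((n*(4 + n))*n)/4 = ¾ + (n²*(4 + n))/4 = ¾ + n²*(4 + n)/4)
P = -33/2 (P = -(¾ + 3² + (¼)*3³) = -(¾ + 9 + (¼)*27) = -(¾ + 9 + 27/4) = -1*33/2 = -33/2 ≈ -16.500)
Q(K, h) = K - 33*h/2 (Q(K, h) = -33*h/2 + K = K - 33*h/2)
(-329 - 462)*Q(17, 4*2) = (-329 - 462)*(17 - 66*2) = -791*(17 - 33/2*8) = -791*(17 - 132) = -791*(-115) = 90965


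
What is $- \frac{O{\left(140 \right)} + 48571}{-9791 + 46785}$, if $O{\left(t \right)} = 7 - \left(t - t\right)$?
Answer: $- \frac{24289}{18497} \approx -1.3131$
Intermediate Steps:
$O{\left(t \right)} = 7$ ($O{\left(t \right)} = 7 - 0 = 7 + 0 = 7$)
$- \frac{O{\left(140 \right)} + 48571}{-9791 + 46785} = - \frac{7 + 48571}{-9791 + 46785} = - \frac{48578}{36994} = \left(-1\right) \frac{24289}{18497} = - \frac{24289}{18497}$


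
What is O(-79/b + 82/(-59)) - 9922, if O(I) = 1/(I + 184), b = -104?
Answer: -11163801618/1125157 ≈ -9922.0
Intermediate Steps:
O(I) = 1/(184 + I)
O(-79/b + 82/(-59)) - 9922 = 1/(184 + (-79/(-104) + 82/(-59))) - 9922 = 1/(184 + (-79*(-1/104) + 82*(-1/59))) - 9922 = 1/(184 + (79/104 - 82/59)) - 9922 = 1/(184 - 3867/6136) - 9922 = 1/(1125157/6136) - 9922 = 6136/1125157 - 9922 = -11163801618/1125157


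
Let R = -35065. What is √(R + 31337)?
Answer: 4*I*√233 ≈ 61.057*I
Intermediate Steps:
√(R + 31337) = √(-35065 + 31337) = √(-3728) = 4*I*√233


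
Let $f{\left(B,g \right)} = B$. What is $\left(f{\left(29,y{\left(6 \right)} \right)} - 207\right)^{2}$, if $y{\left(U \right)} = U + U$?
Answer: $31684$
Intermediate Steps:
$y{\left(U \right)} = 2 U$
$\left(f{\left(29,y{\left(6 \right)} \right)} - 207\right)^{2} = \left(29 - 207\right)^{2} = \left(-178\right)^{2} = 31684$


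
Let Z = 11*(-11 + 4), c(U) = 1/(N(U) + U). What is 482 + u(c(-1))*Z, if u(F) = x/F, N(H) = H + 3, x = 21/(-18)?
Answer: 3431/6 ≈ 571.83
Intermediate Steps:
x = -7/6 (x = 21*(-1/18) = -7/6 ≈ -1.1667)
N(H) = 3 + H
c(U) = 1/(3 + 2*U) (c(U) = 1/((3 + U) + U) = 1/(3 + 2*U))
Z = -77 (Z = 11*(-7) = -77)
u(F) = -7/(6*F)
482 + u(c(-1))*Z = 482 - 7/(6*(1/(3 + 2*(-1))))*(-77) = 482 - 7/(6*(1/(3 - 2)))*(-77) = 482 - 7/(6*(1/1))*(-77) = 482 - 7/6/1*(-77) = 482 - 7/6*1*(-77) = 482 - 7/6*(-77) = 482 + 539/6 = 3431/6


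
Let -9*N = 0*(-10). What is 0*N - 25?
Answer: -25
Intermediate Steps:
N = 0 (N = -0*(-10) = -⅑*0 = 0)
0*N - 25 = 0*0 - 25 = 0 - 25 = -25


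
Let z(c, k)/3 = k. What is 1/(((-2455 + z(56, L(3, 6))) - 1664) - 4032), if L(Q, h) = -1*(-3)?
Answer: -1/8142 ≈ -0.00012282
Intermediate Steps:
L(Q, h) = 3
z(c, k) = 3*k
1/(((-2455 + z(56, L(3, 6))) - 1664) - 4032) = 1/(((-2455 + 3*3) - 1664) - 4032) = 1/(((-2455 + 9) - 1664) - 4032) = 1/((-2446 - 1664) - 4032) = 1/(-4110 - 4032) = 1/(-8142) = -1/8142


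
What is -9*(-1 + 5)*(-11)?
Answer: 396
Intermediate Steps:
-9*(-1 + 5)*(-11) = -9*4*(-11) = -36*(-11) = 396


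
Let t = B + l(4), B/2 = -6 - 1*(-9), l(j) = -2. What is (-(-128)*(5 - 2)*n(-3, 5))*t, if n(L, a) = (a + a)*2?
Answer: 30720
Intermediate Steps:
n(L, a) = 4*a (n(L, a) = (2*a)*2 = 4*a)
B = 6 (B = 2*(-6 - 1*(-9)) = 2*(-6 + 9) = 2*3 = 6)
t = 4 (t = 6 - 2 = 4)
(-(-128)*(5 - 2)*n(-3, 5))*t = -(-128)*(5 - 2)*(4*5)*4 = -(-128)*3*20*4 = -(-128)*60*4 = -32*(-240)*4 = 7680*4 = 30720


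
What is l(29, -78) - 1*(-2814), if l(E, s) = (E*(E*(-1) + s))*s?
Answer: 244848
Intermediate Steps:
l(E, s) = E*s*(s - E) (l(E, s) = (E*(-E + s))*s = (E*(s - E))*s = E*s*(s - E))
l(29, -78) - 1*(-2814) = 29*(-78)*(-78 - 1*29) - 1*(-2814) = 29*(-78)*(-78 - 29) + 2814 = 29*(-78)*(-107) + 2814 = 242034 + 2814 = 244848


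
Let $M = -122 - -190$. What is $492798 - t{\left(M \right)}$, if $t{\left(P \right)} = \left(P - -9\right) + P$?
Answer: $492653$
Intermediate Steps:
$M = 68$ ($M = -122 + 190 = 68$)
$t{\left(P \right)} = 9 + 2 P$ ($t{\left(P \right)} = \left(P + 9\right) + P = \left(9 + P\right) + P = 9 + 2 P$)
$492798 - t{\left(M \right)} = 492798 - \left(9 + 2 \cdot 68\right) = 492798 - \left(9 + 136\right) = 492798 - 145 = 492653$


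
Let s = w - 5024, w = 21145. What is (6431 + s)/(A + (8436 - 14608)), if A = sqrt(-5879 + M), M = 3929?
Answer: -69595472/19047767 - 56380*I*sqrt(78)/19047767 ≈ -3.6537 - 0.026141*I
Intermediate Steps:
A = 5*I*sqrt(78) (A = sqrt(-5879 + 3929) = sqrt(-1950) = 5*I*sqrt(78) ≈ 44.159*I)
s = 16121 (s = 21145 - 5024 = 16121)
(6431 + s)/(A + (8436 - 14608)) = (6431 + 16121)/(5*I*sqrt(78) + (8436 - 14608)) = 22552/(5*I*sqrt(78) - 6172) = 22552/(-6172 + 5*I*sqrt(78))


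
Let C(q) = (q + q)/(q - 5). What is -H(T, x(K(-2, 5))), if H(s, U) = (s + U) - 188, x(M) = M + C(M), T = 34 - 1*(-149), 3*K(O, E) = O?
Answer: 277/51 ≈ 5.4314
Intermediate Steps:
C(q) = 2*q/(-5 + q) (C(q) = (2*q)/(-5 + q) = 2*q/(-5 + q))
K(O, E) = O/3
T = 183 (T = 34 + 149 = 183)
x(M) = M + 2*M/(-5 + M)
H(s, U) = -188 + U + s (H(s, U) = (U + s) - 188 = -188 + U + s)
-H(T, x(K(-2, 5))) = -(-188 + ((⅓)*(-2))*(-3 + (⅓)*(-2))/(-5 + (⅓)*(-2)) + 183) = -(-188 - 2*(-3 - ⅔)/(3*(-5 - ⅔)) + 183) = -(-188 - ⅔*(-11/3)/(-17/3) + 183) = -(-188 - ⅔*(-3/17)*(-11/3) + 183) = -(-188 - 22/51 + 183) = -1*(-277/51) = 277/51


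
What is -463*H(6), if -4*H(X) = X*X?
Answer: 4167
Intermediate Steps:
H(X) = -X²/4 (H(X) = -X*X/4 = -X²/4)
-463*H(6) = -(-463)*6²/4 = -(-463)*36/4 = -463*(-9) = 4167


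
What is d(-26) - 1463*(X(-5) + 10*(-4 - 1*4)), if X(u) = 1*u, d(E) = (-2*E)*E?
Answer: 123003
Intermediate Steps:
d(E) = -2*E²
X(u) = u
d(-26) - 1463*(X(-5) + 10*(-4 - 1*4)) = -2*(-26)² - 1463*(-5 + 10*(-4 - 1*4)) = -2*676 - 1463*(-5 + 10*(-4 - 4)) = -1352 - 1463*(-5 + 10*(-8)) = -1352 - 1463*(-5 - 80) = -1352 - 1463*(-85) = -1352 + 124355 = 123003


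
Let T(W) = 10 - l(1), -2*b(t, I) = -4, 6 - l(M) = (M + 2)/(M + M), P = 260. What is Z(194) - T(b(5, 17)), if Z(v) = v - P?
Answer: -143/2 ≈ -71.500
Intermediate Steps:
Z(v) = -260 + v (Z(v) = v - 1*260 = v - 260 = -260 + v)
l(M) = 6 - (2 + M)/(2*M) (l(M) = 6 - (M + 2)/(M + M) = 6 - (2 + M)/(2*M))
b(t, I) = 2 (b(t, I) = -1/2*(-4) = 2)
T(W) = 11/2 (T(W) = 10 - (11/2 - 1/1) = 10 - (11/2 - 1*1) = 10 - (11/2 - 1) = 10 - 1*9/2 = 10 - 9/2 = 11/2)
Z(194) - T(b(5, 17)) = (-260 + 194) - 1*11/2 = -66 - 11/2 = -143/2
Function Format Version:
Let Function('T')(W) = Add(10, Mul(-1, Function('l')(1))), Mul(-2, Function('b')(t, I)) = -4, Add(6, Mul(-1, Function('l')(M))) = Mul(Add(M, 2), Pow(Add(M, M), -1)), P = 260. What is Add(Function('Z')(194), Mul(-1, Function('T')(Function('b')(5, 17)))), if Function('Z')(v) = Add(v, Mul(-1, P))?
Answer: Rational(-143, 2) ≈ -71.500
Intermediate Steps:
Function('Z')(v) = Add(-260, v) (Function('Z')(v) = Add(v, Mul(-1, 260)) = Add(v, -260) = Add(-260, v))
Function('l')(M) = Add(6, Mul(Rational(-1, 2), Pow(M, -1), Add(2, M))) (Function('l')(M) = Add(6, Mul(-1, Mul(Add(M, 2), Pow(Add(M, M), -1)))) = Add(6, Mul(-1, Mul(Add(2, M), Pow(Mul(2, M), -1)))) = Add(6, Mul(-1, Mul(Add(2, M), Mul(Rational(1, 2), Pow(M, -1))))) = Add(6, Mul(-1, Mul(Rational(1, 2), Pow(M, -1), Add(2, M)))) = Add(6, Mul(Rational(-1, 2), Pow(M, -1), Add(2, M))))
Function('b')(t, I) = 2 (Function('b')(t, I) = Mul(Rational(-1, 2), -4) = 2)
Function('T')(W) = Rational(11, 2) (Function('T')(W) = Add(10, Mul(-1, Add(Rational(11, 2), Mul(-1, Pow(1, -1))))) = Add(10, Mul(-1, Add(Rational(11, 2), Mul(-1, 1)))) = Add(10, Mul(-1, Add(Rational(11, 2), -1))) = Add(10, Mul(-1, Rational(9, 2))) = Add(10, Rational(-9, 2)) = Rational(11, 2))
Add(Function('Z')(194), Mul(-1, Function('T')(Function('b')(5, 17)))) = Add(Add(-260, 194), Mul(-1, Rational(11, 2))) = Add(-66, Rational(-11, 2)) = Rational(-143, 2)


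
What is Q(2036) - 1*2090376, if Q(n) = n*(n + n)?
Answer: 6200216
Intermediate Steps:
Q(n) = 2*n**2 (Q(n) = n*(2*n) = 2*n**2)
Q(2036) - 1*2090376 = 2*2036**2 - 1*2090376 = 2*4145296 - 2090376 = 8290592 - 2090376 = 6200216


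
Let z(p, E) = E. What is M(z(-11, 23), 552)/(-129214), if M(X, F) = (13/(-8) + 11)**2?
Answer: -5625/8269696 ≈ -0.00068019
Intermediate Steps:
M(X, F) = 5625/64 (M(X, F) = (13*(-1/8) + 11)**2 = (-13/8 + 11)**2 = (75/8)**2 = 5625/64)
M(z(-11, 23), 552)/(-129214) = (5625/64)/(-129214) = (5625/64)*(-1/129214) = -5625/8269696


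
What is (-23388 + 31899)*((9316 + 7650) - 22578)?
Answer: -47763732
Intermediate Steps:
(-23388 + 31899)*((9316 + 7650) - 22578) = 8511*(16966 - 22578) = 8511*(-5612) = -47763732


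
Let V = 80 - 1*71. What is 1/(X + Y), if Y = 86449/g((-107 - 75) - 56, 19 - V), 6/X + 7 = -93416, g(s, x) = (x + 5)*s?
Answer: -111173370/2692115449 ≈ -0.041296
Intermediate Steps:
V = 9 (V = 80 - 71 = 9)
g(s, x) = s*(5 + x) (g(s, x) = (5 + x)*s = s*(5 + x))
X = -2/31141 (X = 6/(-7 - 93416) = 6/(-93423) = 6*(-1/93423) = -2/31141 ≈ -6.4224e-5)
Y = -86449/3570 (Y = 86449/((((-107 - 75) - 56)*(5 + (19 - 1*9)))) = 86449/(((-182 - 56)*(5 + (19 - 9)))) = 86449/((-238*(5 + 10))) = 86449/((-238*15)) = 86449/(-3570) = 86449*(-1/3570) = -86449/3570 ≈ -24.215)
1/(X + Y) = 1/(-2/31141 - 86449/3570) = 1/(-2692115449/111173370) = -111173370/2692115449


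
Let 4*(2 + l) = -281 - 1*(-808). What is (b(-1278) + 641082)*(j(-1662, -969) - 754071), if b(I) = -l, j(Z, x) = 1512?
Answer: -1929417537231/4 ≈ -4.8235e+11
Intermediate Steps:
l = 519/4 (l = -2 + (-281 - 1*(-808))/4 = -2 + (-281 + 808)/4 = -2 + (¼)*527 = -2 + 527/4 = 519/4 ≈ 129.75)
b(I) = -519/4 (b(I) = -1*519/4 = -519/4)
(b(-1278) + 641082)*(j(-1662, -969) - 754071) = (-519/4 + 641082)*(1512 - 754071) = (2563809/4)*(-752559) = -1929417537231/4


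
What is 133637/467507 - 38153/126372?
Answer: -948819607/59079794604 ≈ -0.016060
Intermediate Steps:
133637/467507 - 38153/126372 = -948819607/59079794604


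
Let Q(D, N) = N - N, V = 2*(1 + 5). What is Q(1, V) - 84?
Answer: -84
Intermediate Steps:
V = 12 (V = 2*6 = 12)
Q(D, N) = 0
Q(1, V) - 84 = 0 - 84 = -84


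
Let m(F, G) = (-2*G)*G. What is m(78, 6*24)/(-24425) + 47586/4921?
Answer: 195195966/17170775 ≈ 11.368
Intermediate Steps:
m(F, G) = -2*G²
m(78, 6*24)/(-24425) + 47586/4921 = -2*(6*24)²/(-24425) + 47586/4921 = -2*144²*(-1/24425) + 47586*(1/4921) = -2*20736*(-1/24425) + 6798/703 = -41472*(-1/24425) + 6798/703 = 41472/24425 + 6798/703 = 195195966/17170775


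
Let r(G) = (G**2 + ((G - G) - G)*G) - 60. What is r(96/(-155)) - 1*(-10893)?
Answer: 10833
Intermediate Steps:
r(G) = -60 (r(G) = (G**2 + (0 - G)*G) - 60 = (G**2 + (-G)*G) - 60 = (G**2 - G**2) - 60 = 0 - 60 = -60)
r(96/(-155)) - 1*(-10893) = -60 - 1*(-10893) = -60 + 10893 = 10833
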